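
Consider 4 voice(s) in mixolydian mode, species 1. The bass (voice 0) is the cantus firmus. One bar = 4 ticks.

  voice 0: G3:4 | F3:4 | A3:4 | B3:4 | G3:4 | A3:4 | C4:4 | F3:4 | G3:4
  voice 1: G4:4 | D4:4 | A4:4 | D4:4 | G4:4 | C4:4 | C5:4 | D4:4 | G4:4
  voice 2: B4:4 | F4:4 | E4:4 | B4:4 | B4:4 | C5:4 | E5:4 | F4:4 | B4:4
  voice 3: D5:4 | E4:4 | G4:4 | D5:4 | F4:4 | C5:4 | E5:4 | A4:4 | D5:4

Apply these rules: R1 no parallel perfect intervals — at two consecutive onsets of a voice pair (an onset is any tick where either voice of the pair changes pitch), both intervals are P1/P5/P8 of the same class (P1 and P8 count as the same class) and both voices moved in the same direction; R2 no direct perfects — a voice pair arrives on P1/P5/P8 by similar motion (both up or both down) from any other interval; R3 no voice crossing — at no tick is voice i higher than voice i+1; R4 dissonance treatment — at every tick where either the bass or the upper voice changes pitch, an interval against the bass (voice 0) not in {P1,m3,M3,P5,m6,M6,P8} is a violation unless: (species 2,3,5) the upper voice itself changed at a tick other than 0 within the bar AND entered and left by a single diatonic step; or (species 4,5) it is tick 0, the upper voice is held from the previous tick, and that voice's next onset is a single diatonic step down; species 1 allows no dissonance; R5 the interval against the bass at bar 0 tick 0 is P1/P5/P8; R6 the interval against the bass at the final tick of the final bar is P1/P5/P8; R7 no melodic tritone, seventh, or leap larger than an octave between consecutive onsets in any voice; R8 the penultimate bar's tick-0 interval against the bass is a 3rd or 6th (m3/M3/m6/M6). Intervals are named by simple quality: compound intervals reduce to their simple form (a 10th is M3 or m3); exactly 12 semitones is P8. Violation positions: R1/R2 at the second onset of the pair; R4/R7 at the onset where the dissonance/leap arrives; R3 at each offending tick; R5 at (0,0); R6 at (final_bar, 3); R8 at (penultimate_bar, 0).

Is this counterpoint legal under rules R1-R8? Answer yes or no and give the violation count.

bar 0: v0=G3 v1=G4 v2=B4 v3=D5 (P5)
bar 1: v0=F3 v1=D4 v2=F4 v3=E4 (M7)
bar 2: v0=A3 v1=A4 v2=E4 v3=G4 (m7)
bar 3: v0=B3 v1=D4 v2=B4 v3=D5 (m3)
bar 4: v0=G3 v1=G4 v2=B4 v3=F4 (m7)
bar 5: v0=A3 v1=C4 v2=C5 v3=C5 (m3)
bar 6: v0=C4 v1=C5 v2=E5 v3=E5 (M3)
bar 7: v0=F3 v1=D4 v2=F4 v3=A4 (M3)
bar 8: v0=G3 v1=G4 v2=B4 v3=D5 (P5)
  R5 @ bar0.0: opens on M3
  R2 @ bar1.0: G3/B4 M3 -> F3/F4 P8 similar
  R3 @ bar1.0: F4 above E4
  R4 @ bar1.0: F3/E4 M7 untreated
  R7 @ bar1.0: B4->F4 leap 6st
  R7 @ bar1.0: D5->E4 leap 10st
  R3 @ bar1.1: F4 above E4
  R3 @ bar1.2: F4 above E4
  R3 @ bar1.3: F4 above E4
  R2 @ bar2.0: F3/D4 M6 -> A3/A4 P8 similar
  R3 @ bar2.0: A4 above E4
  R4 @ bar2.0: A3/G4 m7 untreated
  R3 @ bar2.1: A4 above E4
  R3 @ bar2.2: A4 above E4
  R3 @ bar2.3: A4 above E4
  R2 @ bar3.0: A3/E4 P5 -> B3/B4 P8 similar
  R3 @ bar4.0: B4 above F4
  R4 @ bar4.0: G3/F4 m7 untreated
  R3 @ bar4.1: B4 above F4
  R3 @ bar4.2: B4 above F4
  R3 @ bar4.3: B4 above F4
  R2 @ bar5.0: B4/F4 TT -> C5/C5 P1 similar
  R1 @ bar6.0: C5/C5 P1 -> E5/E5 P1 similar
  R2 @ bar6.0: A3/C4 m3 -> C4/C5 P8 similar
  R2 @ bar7.0: C4/E5 M3 -> F3/F4 P8 similar
  R2 @ bar7.0: C5/E5 M3 -> D4/A4 P5 similar
  R7 @ bar7.0: C5->D4 leap 10st
  R7 @ bar7.0: E5->F4 leap 11st
  R8 @ bar7.0: penult P8 not 3rd/6th
  R1 @ bar8.0: D4/A4 P5 -> G4/D5 P5 similar
  R2 @ bar8.0: F3/D4 M6 -> G3/G4 P8 similar
  R2 @ bar8.0: F3/A4 M3 -> G3/D5 P5 similar
  R7 @ bar8.0: F4->B4 leap 6st
  R6 @ bar8.3: closes on M3

No (34 violations)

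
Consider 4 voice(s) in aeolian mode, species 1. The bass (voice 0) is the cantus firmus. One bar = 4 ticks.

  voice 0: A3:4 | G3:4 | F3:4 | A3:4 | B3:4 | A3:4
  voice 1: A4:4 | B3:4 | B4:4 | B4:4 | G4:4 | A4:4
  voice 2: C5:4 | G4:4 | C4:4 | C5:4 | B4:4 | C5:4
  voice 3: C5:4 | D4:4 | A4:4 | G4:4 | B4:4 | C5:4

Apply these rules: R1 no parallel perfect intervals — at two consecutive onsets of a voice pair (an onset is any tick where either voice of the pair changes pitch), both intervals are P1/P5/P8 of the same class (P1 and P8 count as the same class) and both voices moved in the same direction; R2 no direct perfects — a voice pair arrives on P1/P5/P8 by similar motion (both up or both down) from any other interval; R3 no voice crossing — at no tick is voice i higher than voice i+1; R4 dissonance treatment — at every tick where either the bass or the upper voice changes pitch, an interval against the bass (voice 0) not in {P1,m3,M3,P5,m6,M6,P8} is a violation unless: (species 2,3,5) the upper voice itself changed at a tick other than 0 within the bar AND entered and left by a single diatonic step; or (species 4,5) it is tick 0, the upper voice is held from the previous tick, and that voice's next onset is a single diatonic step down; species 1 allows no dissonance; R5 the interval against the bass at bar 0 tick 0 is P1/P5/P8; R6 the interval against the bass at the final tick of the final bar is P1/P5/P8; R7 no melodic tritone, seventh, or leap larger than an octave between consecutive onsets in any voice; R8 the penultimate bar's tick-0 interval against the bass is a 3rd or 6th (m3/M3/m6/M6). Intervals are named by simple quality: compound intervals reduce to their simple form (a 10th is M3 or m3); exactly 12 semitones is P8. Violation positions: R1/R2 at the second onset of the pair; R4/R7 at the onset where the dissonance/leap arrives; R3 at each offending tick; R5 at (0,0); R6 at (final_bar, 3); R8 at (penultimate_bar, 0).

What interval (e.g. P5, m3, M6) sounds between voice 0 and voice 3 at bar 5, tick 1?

m3

voice 0=A3 voice 3=C5 -> m3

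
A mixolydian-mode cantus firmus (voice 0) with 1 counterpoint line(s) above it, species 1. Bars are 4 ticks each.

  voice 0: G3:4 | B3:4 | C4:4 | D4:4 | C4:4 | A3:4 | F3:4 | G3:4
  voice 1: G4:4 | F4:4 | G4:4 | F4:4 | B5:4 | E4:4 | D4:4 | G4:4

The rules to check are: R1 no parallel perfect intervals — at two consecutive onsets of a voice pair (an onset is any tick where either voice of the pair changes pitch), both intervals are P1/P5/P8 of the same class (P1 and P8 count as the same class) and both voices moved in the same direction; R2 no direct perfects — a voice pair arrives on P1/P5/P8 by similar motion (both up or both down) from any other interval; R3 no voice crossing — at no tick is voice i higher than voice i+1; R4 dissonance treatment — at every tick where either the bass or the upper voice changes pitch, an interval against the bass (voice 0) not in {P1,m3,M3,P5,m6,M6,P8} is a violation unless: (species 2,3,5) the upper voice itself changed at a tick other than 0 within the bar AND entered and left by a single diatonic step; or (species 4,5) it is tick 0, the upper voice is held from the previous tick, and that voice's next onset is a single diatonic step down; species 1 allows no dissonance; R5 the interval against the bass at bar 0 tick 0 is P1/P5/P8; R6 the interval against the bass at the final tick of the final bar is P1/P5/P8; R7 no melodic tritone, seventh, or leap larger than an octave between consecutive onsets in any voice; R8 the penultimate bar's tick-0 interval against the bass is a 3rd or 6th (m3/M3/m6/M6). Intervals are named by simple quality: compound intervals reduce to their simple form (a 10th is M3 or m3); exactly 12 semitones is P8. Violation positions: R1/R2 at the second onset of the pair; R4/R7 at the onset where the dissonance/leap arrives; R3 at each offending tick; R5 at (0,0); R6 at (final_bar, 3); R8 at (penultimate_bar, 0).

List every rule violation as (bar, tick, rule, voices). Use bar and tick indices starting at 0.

bar 0: v0=G3 v1=G4 downbeat P8
bar 1: v0=B3 v1=F4 downbeat TT
bar 2: v0=C4 v1=G4 downbeat P5
bar 3: v0=D4 v1=F4 downbeat m3
bar 4: v0=C4 v1=B5 downbeat M7
bar 5: v0=A3 v1=E4 downbeat P5
bar 6: v0=F3 v1=D4 downbeat M6
bar 7: v0=G3 v1=G4 downbeat P8
  -> R4 @ bar 1 tick 0 v(0, 1): B3/F4 TT untreated
  -> R2 @ bar 2 tick 0 v(0, 1): B3/F4 TT -> C4/G4 P5 similar
  -> R4 @ bar 4 tick 0 v(0, 1): C4/B5 M7 untreated
  -> R7 @ bar 4 tick 0 v(1,): F4->B5 leap 18st
  -> R2 @ bar 5 tick 0 v(0, 1): C4/B5 M7 -> A3/E4 P5 similar
  -> R7 @ bar 5 tick 0 v(1,): B5->E4 leap 19st
  -> R2 @ bar 7 tick 0 v(0, 1): F3/D4 M6 -> G3/G4 P8 similar

(1, 0, R4, (0, 1))
(2, 0, R2, (0, 1))
(4, 0, R4, (0, 1))
(4, 0, R7, (1,))
(5, 0, R2, (0, 1))
(5, 0, R7, (1,))
(7, 0, R2, (0, 1))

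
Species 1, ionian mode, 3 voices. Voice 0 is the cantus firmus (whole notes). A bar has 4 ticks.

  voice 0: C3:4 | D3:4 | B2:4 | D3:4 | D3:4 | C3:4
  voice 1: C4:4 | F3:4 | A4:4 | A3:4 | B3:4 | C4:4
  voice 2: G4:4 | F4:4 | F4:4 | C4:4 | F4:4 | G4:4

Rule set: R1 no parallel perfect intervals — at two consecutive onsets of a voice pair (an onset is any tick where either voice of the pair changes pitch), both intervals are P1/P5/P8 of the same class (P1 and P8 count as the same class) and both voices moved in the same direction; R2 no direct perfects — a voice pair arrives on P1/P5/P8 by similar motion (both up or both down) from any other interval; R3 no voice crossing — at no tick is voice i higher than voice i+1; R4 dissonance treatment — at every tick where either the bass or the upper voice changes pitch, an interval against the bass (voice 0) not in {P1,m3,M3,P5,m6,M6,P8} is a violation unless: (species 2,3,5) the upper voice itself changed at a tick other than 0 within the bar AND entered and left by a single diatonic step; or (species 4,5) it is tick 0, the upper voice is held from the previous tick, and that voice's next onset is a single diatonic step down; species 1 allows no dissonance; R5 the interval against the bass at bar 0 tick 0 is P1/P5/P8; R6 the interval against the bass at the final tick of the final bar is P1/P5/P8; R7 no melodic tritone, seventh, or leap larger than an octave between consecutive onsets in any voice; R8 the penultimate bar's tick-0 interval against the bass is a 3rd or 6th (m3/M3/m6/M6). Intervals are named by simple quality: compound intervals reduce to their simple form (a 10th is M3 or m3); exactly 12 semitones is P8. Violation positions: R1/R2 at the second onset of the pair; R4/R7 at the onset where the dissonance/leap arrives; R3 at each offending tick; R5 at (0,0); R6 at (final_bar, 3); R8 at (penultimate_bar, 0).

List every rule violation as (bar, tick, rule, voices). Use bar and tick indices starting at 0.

bar 0: v0=C3 v1=C4 v2=G4 downbeat P5
bar 1: v0=D3 v1=F3 v2=F4 downbeat m3
bar 2: v0=B2 v1=A4 v2=F4 downbeat TT
bar 3: v0=D3 v1=A3 v2=C4 downbeat m7
bar 4: v0=D3 v1=B3 v2=F4 downbeat m3
bar 5: v0=C3 v1=C4 v2=G4 downbeat P5
  -> R2 @ bar 1 tick 0 v(1, 2): C4/G4 P5 -> F3/F4 P8 similar
  -> R3 @ bar 2 tick 0 v(1, 2): A4 above F4
  -> R4 @ bar 2 tick 0 v(0, 1): B2/A4 m7 untreated
  -> R4 @ bar 2 tick 0 v(0, 2): B2/F4 TT untreated
  -> R7 @ bar 2 tick 0 v(1,): F3->A4 leap 16st
  -> R3 @ bar 2 tick 1 v(1, 2): A4 above F4
  -> R3 @ bar 2 tick 2 v(1, 2): A4 above F4
  -> R3 @ bar 2 tick 3 v(1, 2): A4 above F4
  -> R4 @ bar 3 tick 0 v(0, 2): D3/C4 m7 untreated
  -> R2 @ bar 5 tick 0 v(1, 2): B3/F4 TT -> C4/G4 P5 similar

(1, 0, R2, (1, 2))
(2, 0, R3, (1, 2))
(2, 0, R4, (0, 1))
(2, 0, R4, (0, 2))
(2, 0, R7, (1,))
(2, 1, R3, (1, 2))
(2, 2, R3, (1, 2))
(2, 3, R3, (1, 2))
(3, 0, R4, (0, 2))
(5, 0, R2, (1, 2))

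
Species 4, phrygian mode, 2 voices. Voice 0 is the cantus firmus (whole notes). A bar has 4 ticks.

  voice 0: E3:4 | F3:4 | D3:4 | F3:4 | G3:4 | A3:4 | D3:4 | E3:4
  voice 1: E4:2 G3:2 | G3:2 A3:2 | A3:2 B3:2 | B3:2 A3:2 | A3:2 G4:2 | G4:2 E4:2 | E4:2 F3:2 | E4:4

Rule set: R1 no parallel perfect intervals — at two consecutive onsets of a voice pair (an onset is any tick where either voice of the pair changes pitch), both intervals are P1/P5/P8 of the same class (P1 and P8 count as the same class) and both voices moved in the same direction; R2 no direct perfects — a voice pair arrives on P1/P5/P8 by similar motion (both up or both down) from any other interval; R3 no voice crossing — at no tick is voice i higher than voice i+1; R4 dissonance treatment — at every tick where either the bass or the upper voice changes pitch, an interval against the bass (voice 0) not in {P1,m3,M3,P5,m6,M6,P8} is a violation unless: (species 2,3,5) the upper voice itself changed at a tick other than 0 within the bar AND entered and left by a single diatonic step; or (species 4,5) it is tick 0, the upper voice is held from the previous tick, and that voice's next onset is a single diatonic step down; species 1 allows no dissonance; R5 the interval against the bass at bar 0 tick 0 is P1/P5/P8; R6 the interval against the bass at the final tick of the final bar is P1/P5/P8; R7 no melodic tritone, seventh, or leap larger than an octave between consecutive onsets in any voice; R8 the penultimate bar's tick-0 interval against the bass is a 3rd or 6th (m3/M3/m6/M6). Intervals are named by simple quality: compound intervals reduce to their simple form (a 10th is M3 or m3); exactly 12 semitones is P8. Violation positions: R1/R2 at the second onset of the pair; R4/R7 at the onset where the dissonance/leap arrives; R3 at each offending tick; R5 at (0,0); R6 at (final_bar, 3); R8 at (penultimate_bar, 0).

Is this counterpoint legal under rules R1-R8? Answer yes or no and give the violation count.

No (9 violations)

bar 0: v0=E3 v1=E4 (P8)
bar 1: v0=F3 v1=G3 (M2)
bar 2: v0=D3 v1=A3 (P5)
bar 3: v0=F3 v1=B3 (TT)
bar 4: v0=G3 v1=A3 (M2)
bar 5: v0=A3 v1=G4 (m7)
bar 6: v0=D3 v1=E4 (M2)
bar 7: v0=E3 v1=E4 (P8)
  R4 @ bar1.0: F3/G3 M2 untreated
  R4 @ bar4.0: G3/A3 M2 untreated
  R7 @ bar4.2: A3->G4 leap 10st
  R4 @ bar5.0: A3/G4 m7 untreated
  R4 @ bar6.0: D3/E4 M2 untreated
  R8 @ bar6.0: penult M2 not 3rd/6th
  R7 @ bar6.2: E4->F3 leap 11st
  R2 @ bar7.0: D3/F3 m3 -> E3/E4 P8 similar
  R7 @ bar7.0: F3->E4 leap 11st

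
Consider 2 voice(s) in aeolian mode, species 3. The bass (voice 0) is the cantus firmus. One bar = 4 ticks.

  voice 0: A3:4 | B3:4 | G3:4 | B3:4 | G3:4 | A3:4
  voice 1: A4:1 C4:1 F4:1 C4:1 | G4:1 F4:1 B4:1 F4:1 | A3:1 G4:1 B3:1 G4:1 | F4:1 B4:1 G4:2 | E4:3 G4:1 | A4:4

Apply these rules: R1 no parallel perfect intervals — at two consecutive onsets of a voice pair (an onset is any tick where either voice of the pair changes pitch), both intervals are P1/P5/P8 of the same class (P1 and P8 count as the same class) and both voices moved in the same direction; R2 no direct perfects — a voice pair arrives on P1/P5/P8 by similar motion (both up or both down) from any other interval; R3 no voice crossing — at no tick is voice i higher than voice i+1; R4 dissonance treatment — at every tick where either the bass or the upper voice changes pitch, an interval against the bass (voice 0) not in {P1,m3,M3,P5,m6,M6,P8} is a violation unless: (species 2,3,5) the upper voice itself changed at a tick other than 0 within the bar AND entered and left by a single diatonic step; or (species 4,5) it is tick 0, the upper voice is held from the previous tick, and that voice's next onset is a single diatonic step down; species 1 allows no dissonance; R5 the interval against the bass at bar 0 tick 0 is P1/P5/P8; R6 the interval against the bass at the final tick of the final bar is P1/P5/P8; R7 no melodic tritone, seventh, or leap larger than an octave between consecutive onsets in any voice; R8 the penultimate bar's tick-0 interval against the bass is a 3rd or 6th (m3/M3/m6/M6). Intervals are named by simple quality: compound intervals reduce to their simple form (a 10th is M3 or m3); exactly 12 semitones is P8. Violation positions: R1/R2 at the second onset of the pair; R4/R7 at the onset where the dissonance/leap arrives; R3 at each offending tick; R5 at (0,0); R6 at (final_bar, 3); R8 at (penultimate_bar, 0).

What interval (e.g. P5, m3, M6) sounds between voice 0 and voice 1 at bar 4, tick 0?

voice 0=G3 voice 1=E4 -> M6

M6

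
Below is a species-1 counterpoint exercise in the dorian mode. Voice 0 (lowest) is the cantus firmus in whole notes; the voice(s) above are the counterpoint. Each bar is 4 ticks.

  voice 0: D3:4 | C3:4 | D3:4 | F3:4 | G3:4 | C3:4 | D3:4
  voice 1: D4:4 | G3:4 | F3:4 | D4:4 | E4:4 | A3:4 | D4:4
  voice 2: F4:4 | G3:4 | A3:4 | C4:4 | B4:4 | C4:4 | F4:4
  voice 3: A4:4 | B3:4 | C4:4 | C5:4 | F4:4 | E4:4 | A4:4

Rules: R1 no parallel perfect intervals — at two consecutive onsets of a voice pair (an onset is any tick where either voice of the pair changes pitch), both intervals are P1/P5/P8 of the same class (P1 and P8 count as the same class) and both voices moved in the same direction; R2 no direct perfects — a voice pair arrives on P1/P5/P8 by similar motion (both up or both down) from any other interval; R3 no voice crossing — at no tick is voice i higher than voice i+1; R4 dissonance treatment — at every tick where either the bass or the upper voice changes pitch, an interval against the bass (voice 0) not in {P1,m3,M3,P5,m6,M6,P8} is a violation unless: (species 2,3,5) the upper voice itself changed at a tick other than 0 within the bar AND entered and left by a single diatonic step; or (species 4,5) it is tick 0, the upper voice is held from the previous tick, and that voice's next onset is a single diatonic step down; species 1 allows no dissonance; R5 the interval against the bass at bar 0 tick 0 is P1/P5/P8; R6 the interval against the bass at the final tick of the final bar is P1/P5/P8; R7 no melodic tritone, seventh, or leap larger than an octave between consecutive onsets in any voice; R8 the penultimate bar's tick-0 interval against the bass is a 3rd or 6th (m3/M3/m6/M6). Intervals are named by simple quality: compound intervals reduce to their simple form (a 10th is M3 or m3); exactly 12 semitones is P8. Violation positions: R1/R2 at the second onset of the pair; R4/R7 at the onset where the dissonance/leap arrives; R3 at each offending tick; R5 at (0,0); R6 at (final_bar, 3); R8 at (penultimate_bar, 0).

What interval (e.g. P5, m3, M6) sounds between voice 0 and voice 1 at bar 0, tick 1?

P8

voice 0=D3 voice 1=D4 -> P8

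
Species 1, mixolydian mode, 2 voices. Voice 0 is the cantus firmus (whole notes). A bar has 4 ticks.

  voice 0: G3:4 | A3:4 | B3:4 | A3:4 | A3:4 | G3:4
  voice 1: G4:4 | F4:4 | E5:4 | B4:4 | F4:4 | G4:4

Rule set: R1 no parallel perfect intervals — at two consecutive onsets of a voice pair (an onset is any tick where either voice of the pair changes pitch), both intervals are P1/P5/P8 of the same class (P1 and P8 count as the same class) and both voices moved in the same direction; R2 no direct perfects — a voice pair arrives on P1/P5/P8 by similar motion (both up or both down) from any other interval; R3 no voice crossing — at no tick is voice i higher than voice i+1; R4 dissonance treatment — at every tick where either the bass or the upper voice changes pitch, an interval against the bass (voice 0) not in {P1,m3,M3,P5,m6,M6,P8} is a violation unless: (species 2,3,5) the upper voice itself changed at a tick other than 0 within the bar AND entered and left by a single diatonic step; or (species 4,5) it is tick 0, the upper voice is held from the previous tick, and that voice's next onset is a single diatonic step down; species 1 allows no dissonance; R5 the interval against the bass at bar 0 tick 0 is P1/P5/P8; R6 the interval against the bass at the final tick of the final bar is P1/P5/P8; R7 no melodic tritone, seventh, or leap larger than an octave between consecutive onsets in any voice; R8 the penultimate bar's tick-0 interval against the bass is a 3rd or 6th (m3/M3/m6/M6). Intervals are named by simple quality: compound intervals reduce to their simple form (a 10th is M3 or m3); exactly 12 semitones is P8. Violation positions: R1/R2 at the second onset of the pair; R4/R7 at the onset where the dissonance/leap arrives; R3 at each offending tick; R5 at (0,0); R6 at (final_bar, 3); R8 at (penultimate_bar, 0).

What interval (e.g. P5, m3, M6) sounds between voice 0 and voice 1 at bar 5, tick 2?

voice 0=G3 voice 1=G4 -> P8

P8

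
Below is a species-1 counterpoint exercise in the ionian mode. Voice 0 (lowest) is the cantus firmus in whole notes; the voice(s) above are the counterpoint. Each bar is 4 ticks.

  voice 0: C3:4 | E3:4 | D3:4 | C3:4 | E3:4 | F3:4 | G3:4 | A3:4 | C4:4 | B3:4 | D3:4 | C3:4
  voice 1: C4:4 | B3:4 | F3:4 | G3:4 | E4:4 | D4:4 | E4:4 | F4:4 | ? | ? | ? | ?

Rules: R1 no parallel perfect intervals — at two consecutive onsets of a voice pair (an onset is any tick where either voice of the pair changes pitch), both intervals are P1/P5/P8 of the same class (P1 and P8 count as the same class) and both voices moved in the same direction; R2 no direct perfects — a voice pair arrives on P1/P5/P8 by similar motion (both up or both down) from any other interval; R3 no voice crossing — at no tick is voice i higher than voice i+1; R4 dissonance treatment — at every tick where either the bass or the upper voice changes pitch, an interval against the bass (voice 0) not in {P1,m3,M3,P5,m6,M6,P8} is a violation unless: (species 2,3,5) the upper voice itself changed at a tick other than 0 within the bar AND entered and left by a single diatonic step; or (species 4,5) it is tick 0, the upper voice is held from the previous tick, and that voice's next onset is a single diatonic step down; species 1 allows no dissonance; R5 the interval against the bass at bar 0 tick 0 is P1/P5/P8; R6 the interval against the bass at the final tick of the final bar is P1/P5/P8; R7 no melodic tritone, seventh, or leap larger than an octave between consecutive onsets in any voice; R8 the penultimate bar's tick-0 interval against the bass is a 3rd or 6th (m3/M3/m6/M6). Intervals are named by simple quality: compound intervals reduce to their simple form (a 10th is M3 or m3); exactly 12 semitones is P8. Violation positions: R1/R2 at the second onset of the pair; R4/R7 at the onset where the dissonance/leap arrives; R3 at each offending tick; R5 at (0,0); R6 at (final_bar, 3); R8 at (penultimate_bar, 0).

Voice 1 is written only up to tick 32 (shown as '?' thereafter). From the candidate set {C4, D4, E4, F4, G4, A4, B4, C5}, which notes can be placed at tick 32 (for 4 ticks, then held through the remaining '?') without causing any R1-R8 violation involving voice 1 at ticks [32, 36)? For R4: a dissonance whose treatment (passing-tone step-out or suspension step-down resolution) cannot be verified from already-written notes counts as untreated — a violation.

{A4, C4, E4}

C4: legal
D4: violates R4
E4: legal
F4: violates R4
G4: violates R2
A4: legal
B4: violates R4,R7
C5: violates R2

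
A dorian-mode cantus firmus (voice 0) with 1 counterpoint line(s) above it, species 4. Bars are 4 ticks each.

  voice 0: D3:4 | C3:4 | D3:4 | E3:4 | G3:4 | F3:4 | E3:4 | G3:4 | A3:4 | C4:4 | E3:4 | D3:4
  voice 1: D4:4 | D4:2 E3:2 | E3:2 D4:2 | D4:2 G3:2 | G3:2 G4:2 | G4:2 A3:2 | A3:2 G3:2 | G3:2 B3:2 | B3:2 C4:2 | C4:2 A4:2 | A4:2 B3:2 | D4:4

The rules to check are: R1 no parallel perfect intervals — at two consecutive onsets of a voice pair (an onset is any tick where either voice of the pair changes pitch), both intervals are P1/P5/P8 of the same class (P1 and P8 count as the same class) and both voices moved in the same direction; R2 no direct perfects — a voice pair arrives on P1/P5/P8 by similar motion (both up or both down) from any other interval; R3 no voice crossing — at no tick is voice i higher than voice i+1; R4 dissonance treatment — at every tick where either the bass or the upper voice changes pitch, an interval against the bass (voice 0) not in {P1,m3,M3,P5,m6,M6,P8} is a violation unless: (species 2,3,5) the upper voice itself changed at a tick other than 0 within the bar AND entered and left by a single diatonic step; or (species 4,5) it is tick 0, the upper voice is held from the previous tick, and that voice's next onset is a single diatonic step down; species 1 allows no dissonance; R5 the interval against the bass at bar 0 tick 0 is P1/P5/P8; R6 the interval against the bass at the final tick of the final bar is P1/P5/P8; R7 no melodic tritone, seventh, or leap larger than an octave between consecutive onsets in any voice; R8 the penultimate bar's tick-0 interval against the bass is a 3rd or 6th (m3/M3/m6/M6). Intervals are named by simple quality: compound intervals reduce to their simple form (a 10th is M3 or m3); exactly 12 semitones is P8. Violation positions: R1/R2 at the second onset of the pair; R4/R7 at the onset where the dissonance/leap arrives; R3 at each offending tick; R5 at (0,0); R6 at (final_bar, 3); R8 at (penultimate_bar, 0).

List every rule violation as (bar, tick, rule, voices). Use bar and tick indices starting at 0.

(1, 0, R4, (0, 1))
(1, 2, R7, (1,))
(2, 0, R4, (0, 1))
(2, 2, R7, (1,))
(3, 0, R4, (0, 1))
(5, 0, R4, (0, 1))
(5, 2, R7, (1,))
(8, 0, R4, (0, 1))
(10, 0, R4, (0, 1))
(10, 0, R8, (0, 1))
(10, 2, R7, (1,))

bar 0: v0=D3 v1=D4 downbeat P8
bar 1: v0=C3 v1=D4 downbeat M2
bar 2: v0=D3 v1=E3 downbeat M2
bar 3: v0=E3 v1=D4 downbeat m7
bar 4: v0=G3 v1=G3 downbeat P1
bar 5: v0=F3 v1=G4 downbeat M2
bar 6: v0=E3 v1=A3 downbeat P4
bar 7: v0=G3 v1=G3 downbeat P1
bar 8: v0=A3 v1=B3 downbeat M2
bar 9: v0=C4 v1=C4 downbeat P1
bar 10: v0=E3 v1=A4 downbeat P4
bar 11: v0=D3 v1=D4 downbeat P8
  -> R4 @ bar 1 tick 0 v(0, 1): C3/D4 M2 untreated
  -> R7 @ bar 1 tick 2 v(1,): D4->E3 leap 10st
  -> R4 @ bar 2 tick 0 v(0, 1): D3/E3 M2 untreated
  -> R7 @ bar 2 tick 2 v(1,): E3->D4 leap 10st
  -> R4 @ bar 3 tick 0 v(0, 1): E3/D4 m7 untreated
  -> R4 @ bar 5 tick 0 v(0, 1): F3/G4 M2 untreated
  -> R7 @ bar 5 tick 2 v(1,): G4->A3 leap 10st
  -> R4 @ bar 8 tick 0 v(0, 1): A3/B3 M2 untreated
  -> R4 @ bar 10 tick 0 v(0, 1): E3/A4 P4 untreated
  -> R8 @ bar 10 tick 0 v(0, 1): penult P4 not 3rd/6th
  -> R7 @ bar 10 tick 2 v(1,): A4->B3 leap 10st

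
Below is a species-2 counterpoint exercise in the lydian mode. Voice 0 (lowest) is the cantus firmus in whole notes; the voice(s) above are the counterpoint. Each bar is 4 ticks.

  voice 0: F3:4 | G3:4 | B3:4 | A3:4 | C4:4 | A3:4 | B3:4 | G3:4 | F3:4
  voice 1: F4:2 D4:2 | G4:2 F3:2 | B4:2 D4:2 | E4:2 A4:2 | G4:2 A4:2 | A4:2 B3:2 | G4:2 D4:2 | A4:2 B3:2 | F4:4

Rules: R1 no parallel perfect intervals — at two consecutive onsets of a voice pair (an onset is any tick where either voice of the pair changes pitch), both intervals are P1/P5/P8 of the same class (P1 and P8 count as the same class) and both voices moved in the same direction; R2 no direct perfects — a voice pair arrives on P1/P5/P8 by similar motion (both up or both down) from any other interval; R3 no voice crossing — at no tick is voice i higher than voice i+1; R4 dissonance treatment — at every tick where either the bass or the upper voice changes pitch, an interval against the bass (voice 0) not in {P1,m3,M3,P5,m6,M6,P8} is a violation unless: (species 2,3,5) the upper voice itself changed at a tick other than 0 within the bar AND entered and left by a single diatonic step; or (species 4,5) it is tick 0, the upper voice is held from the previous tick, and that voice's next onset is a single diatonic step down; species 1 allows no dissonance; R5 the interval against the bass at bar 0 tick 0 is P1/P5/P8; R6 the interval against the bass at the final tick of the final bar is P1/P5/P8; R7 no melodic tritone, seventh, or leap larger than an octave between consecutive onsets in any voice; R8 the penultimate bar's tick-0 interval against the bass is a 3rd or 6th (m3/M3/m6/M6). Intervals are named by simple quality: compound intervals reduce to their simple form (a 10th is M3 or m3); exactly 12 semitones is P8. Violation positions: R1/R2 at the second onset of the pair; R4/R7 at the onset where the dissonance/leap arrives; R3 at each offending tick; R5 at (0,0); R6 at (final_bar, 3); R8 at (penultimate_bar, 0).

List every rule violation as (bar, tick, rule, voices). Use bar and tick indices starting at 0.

(1, 0, R2, (0, 1))
(1, 2, R3, (0, 1))
(1, 2, R4, (0, 1))
(1, 2, R7, (1,))
(1, 3, R3, (0, 1))
(2, 0, R2, (0, 1))
(2, 0, R7, (1,))
(5, 2, R4, (0, 1))
(5, 2, R7, (1,))
(7, 0, R4, (0, 1))
(7, 0, R8, (0, 1))
(7, 2, R7, (1,))
(8, 0, R7, (1,))

bar 0: v0=F3 v1=F4 downbeat P8
bar 1: v0=G3 v1=G4 downbeat P8
bar 2: v0=B3 v1=B4 downbeat P8
bar 3: v0=A3 v1=E4 downbeat P5
bar 4: v0=C4 v1=G4 downbeat P5
bar 5: v0=A3 v1=A4 downbeat P8
bar 6: v0=B3 v1=G4 downbeat m6
bar 7: v0=G3 v1=A4 downbeat M2
bar 8: v0=F3 v1=F4 downbeat P8
  -> R2 @ bar 1 tick 0 v(0, 1): F3/D4 M6 -> G3/G4 P8 similar
  -> R3 @ bar 1 tick 2 v(0, 1): G3 above F3
  -> R4 @ bar 1 tick 2 v(0, 1): G3/F3 M2 untreated
  -> R7 @ bar 1 tick 2 v(1,): G4->F3 leap 14st
  -> R3 @ bar 1 tick 3 v(0, 1): G3 above F3
  -> R2 @ bar 2 tick 0 v(0, 1): G3/F3 M2 -> B3/B4 P8 similar
  -> R7 @ bar 2 tick 0 v(1,): F3->B4 leap 18st
  -> R4 @ bar 5 tick 2 v(0, 1): A3/B3 M2 untreated
  -> R7 @ bar 5 tick 2 v(1,): A4->B3 leap 10st
  -> R4 @ bar 7 tick 0 v(0, 1): G3/A4 M2 untreated
  -> R8 @ bar 7 tick 0 v(0, 1): penult M2 not 3rd/6th
  -> R7 @ bar 7 tick 2 v(1,): A4->B3 leap 10st
  -> R7 @ bar 8 tick 0 v(1,): B3->F4 leap 6st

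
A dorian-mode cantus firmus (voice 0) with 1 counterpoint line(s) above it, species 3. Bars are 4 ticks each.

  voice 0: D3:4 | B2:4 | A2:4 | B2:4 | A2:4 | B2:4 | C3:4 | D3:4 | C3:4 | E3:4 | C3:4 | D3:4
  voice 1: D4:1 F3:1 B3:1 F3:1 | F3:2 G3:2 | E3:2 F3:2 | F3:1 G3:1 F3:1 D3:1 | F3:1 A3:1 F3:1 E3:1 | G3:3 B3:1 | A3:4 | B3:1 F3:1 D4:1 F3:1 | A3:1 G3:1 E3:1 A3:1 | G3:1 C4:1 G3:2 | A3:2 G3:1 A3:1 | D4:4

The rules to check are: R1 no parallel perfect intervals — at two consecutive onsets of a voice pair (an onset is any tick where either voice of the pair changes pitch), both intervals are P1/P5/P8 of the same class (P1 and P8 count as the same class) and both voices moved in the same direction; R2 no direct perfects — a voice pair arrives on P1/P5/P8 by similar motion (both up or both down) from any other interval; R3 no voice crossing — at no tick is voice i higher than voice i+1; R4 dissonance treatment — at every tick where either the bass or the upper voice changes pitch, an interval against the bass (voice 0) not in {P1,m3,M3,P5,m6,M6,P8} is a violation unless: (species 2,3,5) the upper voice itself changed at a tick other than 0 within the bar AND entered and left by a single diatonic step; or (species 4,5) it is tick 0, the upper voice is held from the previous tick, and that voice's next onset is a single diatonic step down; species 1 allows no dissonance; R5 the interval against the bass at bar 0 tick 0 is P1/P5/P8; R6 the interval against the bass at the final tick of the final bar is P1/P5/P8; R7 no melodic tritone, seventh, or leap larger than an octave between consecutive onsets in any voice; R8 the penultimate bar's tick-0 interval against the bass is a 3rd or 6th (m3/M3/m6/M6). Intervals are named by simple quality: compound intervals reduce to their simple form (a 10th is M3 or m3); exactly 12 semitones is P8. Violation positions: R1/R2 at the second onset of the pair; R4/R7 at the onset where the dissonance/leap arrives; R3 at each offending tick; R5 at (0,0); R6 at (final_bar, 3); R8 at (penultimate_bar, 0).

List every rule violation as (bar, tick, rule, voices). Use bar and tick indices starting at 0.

bar 0: v0=D3 v1=D4 downbeat P8
bar 1: v0=B2 v1=F3 downbeat TT
bar 2: v0=A2 v1=E3 downbeat P5
bar 3: v0=B2 v1=F3 downbeat TT
bar 4: v0=A2 v1=F3 downbeat m6
bar 5: v0=B2 v1=G3 downbeat m6
bar 6: v0=C3 v1=A3 downbeat M6
bar 7: v0=D3 v1=B3 downbeat M6
bar 8: v0=C3 v1=A3 downbeat M6
bar 9: v0=E3 v1=G3 downbeat m3
bar 10: v0=C3 v1=A3 downbeat M6
bar 11: v0=D3 v1=D4 downbeat P8
  -> R7 @ bar 0 tick 2 v(1,): F3->B3 leap 6st
  -> R7 @ bar 0 tick 3 v(1,): B3->F3 leap 6st
  -> R4 @ bar 1 tick 0 v(0, 1): B2/F3 TT untreated
  -> R2 @ bar 2 tick 0 v(0, 1): B2/G3 m6 -> A2/E3 P5 similar
  -> R4 @ bar 3 tick 0 v(0, 1): B2/F3 TT untreated
  -> R4 @ bar 3 tick 2 v(0, 1): B2/F3 TT untreated
  -> R7 @ bar 7 tick 1 v(1,): B3->F3 leap 6st
  -> R2 @ bar 11 tick 0 v(0, 1): C3/A3 M6 -> D3/D4 P8 similar

(0, 2, R7, (1,))
(0, 3, R7, (1,))
(1, 0, R4, (0, 1))
(2, 0, R2, (0, 1))
(3, 0, R4, (0, 1))
(3, 2, R4, (0, 1))
(7, 1, R7, (1,))
(11, 0, R2, (0, 1))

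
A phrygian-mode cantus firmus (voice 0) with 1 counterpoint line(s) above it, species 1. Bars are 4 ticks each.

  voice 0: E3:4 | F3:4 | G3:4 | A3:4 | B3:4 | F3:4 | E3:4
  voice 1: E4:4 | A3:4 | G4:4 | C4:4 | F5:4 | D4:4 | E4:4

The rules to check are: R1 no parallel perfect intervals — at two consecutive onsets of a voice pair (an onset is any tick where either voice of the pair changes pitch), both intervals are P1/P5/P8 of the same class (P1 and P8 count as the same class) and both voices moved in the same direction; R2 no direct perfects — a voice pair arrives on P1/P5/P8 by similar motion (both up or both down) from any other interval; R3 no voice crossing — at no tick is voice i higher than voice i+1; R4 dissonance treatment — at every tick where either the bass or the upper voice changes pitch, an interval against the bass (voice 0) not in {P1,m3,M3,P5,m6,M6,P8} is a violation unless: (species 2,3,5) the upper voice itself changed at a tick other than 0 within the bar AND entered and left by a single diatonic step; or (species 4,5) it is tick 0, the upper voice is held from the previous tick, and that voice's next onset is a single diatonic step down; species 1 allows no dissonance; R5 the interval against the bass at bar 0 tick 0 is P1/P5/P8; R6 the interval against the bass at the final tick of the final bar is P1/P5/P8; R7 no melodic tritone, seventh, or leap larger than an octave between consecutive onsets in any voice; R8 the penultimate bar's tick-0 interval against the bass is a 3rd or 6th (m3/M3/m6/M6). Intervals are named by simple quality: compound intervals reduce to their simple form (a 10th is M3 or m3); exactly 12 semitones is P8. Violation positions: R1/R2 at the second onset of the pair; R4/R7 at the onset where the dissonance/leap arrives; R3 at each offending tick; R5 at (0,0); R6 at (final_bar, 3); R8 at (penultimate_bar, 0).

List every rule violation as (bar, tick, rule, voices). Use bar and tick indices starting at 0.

(2, 0, R2, (0, 1))
(2, 0, R7, (1,))
(4, 0, R4, (0, 1))
(4, 0, R7, (1,))
(5, 0, R7, (0,))
(5, 0, R7, (1,))

bar 0: v0=E3 v1=E4 downbeat P8
bar 1: v0=F3 v1=A3 downbeat M3
bar 2: v0=G3 v1=G4 downbeat P8
bar 3: v0=A3 v1=C4 downbeat m3
bar 4: v0=B3 v1=F5 downbeat TT
bar 5: v0=F3 v1=D4 downbeat M6
bar 6: v0=E3 v1=E4 downbeat P8
  -> R2 @ bar 2 tick 0 v(0, 1): F3/A3 M3 -> G3/G4 P8 similar
  -> R7 @ bar 2 tick 0 v(1,): A3->G4 leap 10st
  -> R4 @ bar 4 tick 0 v(0, 1): B3/F5 TT untreated
  -> R7 @ bar 4 tick 0 v(1,): C4->F5 leap 17st
  -> R7 @ bar 5 tick 0 v(0,): B3->F3 leap 6st
  -> R7 @ bar 5 tick 0 v(1,): F5->D4 leap 15st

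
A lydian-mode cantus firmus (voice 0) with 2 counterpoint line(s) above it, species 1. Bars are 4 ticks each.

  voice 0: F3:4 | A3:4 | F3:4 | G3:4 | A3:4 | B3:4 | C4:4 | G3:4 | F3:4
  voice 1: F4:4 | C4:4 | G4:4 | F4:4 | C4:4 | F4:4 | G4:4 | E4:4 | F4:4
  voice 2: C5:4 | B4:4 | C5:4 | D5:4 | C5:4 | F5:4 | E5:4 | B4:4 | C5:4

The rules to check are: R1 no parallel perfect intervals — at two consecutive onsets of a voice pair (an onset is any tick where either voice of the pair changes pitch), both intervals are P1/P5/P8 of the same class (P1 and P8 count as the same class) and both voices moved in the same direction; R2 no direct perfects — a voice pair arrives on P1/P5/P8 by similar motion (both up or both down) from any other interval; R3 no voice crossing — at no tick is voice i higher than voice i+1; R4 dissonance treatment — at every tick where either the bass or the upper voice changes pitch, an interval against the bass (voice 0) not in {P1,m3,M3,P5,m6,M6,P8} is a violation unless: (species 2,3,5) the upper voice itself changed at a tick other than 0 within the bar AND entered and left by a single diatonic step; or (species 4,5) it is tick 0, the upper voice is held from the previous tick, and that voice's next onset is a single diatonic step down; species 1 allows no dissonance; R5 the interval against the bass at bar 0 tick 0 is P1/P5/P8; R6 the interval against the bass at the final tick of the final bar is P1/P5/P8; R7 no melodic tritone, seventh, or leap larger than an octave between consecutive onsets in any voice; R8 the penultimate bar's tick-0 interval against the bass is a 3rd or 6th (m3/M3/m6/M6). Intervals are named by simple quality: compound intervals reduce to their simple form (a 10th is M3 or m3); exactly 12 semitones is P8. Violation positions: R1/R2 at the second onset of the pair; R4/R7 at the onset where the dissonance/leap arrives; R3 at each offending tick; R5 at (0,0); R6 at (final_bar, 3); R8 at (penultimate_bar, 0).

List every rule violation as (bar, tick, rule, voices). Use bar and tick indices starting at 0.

(1, 0, R4, (0, 2))
(2, 0, R4, (0, 1))
(3, 0, R1, (0, 2))
(3, 0, R4, (0, 1))
(4, 0, R2, (1, 2))
(5, 0, R1, (1, 2))
(5, 0, R4, (0, 1))
(5, 0, R4, (0, 2))
(6, 0, R2, (0, 1))
(7, 0, R2, (1, 2))
(8, 0, R1, (1, 2))

bar 0: v0=F3 v1=F4 v2=C5 downbeat P5
bar 1: v0=A3 v1=C4 v2=B4 downbeat M2
bar 2: v0=F3 v1=G4 v2=C5 downbeat P5
bar 3: v0=G3 v1=F4 v2=D5 downbeat P5
bar 4: v0=A3 v1=C4 v2=C5 downbeat m3
bar 5: v0=B3 v1=F4 v2=F5 downbeat TT
bar 6: v0=C4 v1=G4 v2=E5 downbeat M3
bar 7: v0=G3 v1=E4 v2=B4 downbeat M3
bar 8: v0=F3 v1=F4 v2=C5 downbeat P5
  -> R4 @ bar 1 tick 0 v(0, 2): A3/B4 M2 untreated
  -> R4 @ bar 2 tick 0 v(0, 1): F3/G4 M2 untreated
  -> R1 @ bar 3 tick 0 v(0, 2): F3/C5 P5 -> G3/D5 P5 similar
  -> R4 @ bar 3 tick 0 v(0, 1): G3/F4 m7 untreated
  -> R2 @ bar 4 tick 0 v(1, 2): F4/D5 M6 -> C4/C5 P8 similar
  -> R1 @ bar 5 tick 0 v(1, 2): C4/C5 P8 -> F4/F5 P8 similar
  -> R4 @ bar 5 tick 0 v(0, 1): B3/F4 TT untreated
  -> R4 @ bar 5 tick 0 v(0, 2): B3/F5 TT untreated
  -> R2 @ bar 6 tick 0 v(0, 1): B3/F4 TT -> C4/G4 P5 similar
  -> R2 @ bar 7 tick 0 v(1, 2): G4/E5 M6 -> E4/B4 P5 similar
  -> R1 @ bar 8 tick 0 v(1, 2): E4/B4 P5 -> F4/C5 P5 similar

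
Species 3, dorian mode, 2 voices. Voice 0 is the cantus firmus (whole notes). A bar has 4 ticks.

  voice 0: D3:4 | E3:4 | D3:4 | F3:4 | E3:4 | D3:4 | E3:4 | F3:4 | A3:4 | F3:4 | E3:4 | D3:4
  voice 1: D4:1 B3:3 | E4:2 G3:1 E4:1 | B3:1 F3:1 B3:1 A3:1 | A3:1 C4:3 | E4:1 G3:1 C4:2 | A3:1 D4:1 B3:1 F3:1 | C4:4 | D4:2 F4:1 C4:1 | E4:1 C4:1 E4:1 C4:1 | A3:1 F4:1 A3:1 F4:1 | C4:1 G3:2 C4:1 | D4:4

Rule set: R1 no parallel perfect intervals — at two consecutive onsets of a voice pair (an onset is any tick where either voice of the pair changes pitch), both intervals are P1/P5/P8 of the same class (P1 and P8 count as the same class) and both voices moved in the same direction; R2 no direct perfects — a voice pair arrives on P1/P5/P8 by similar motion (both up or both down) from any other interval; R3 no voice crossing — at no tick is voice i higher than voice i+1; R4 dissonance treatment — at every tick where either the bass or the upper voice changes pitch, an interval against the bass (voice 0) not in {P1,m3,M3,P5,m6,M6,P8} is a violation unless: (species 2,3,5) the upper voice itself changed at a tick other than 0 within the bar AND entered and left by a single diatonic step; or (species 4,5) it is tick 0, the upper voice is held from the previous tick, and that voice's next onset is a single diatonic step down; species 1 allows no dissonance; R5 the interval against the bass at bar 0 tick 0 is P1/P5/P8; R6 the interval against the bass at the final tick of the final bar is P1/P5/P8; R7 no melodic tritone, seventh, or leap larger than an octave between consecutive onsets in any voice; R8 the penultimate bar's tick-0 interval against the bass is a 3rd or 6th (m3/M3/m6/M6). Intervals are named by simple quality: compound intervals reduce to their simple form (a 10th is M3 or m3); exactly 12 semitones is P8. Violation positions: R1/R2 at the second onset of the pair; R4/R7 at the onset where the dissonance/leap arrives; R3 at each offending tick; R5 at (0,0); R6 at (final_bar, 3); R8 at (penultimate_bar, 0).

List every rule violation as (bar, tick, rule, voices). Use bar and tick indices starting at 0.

bar 0: v0=D3 v1=D4 downbeat P8
bar 1: v0=E3 v1=E4 downbeat P8
bar 2: v0=D3 v1=B3 downbeat M6
bar 3: v0=F3 v1=A3 downbeat M3
bar 4: v0=E3 v1=E4 downbeat P8
bar 5: v0=D3 v1=A3 downbeat P5
bar 6: v0=E3 v1=C4 downbeat m6
bar 7: v0=F3 v1=D4 downbeat M6
bar 8: v0=A3 v1=E4 downbeat P5
bar 9: v0=F3 v1=A3 downbeat M3
bar 10: v0=E3 v1=C4 downbeat m6
bar 11: v0=D3 v1=D4 downbeat P8
  -> R2 @ bar 1 tick 0 v(0, 1): D3/B3 M6 -> E3/E4 P8 similar
  -> R7 @ bar 2 tick 1 v(1,): B3->F3 leap 6st
  -> R7 @ bar 2 tick 2 v(1,): F3->B3 leap 6st
  -> R2 @ bar 5 tick 0 v(0, 1): E3/C4 m6 -> D3/A3 P5 similar
  -> R7 @ bar 5 tick 3 v(1,): B3->F3 leap 6st
  -> R1 @ bar 8 tick 0 v(0, 1): F3/C4 P5 -> A3/E4 P5 similar

(1, 0, R2, (0, 1))
(2, 1, R7, (1,))
(2, 2, R7, (1,))
(5, 0, R2, (0, 1))
(5, 3, R7, (1,))
(8, 0, R1, (0, 1))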